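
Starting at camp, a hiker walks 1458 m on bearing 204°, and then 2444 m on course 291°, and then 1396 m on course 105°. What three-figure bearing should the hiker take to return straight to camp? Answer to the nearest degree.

Leg 1 (204°, 1458 m): east 1458 sin 204° = -593.02, north 1458 cos 204° = -1331.95
Leg 2 (291°, 2444 m): east 2444 sin 291° = -2281.67, north 2444 cos 291° = 875.85
Leg 3 (105°, 1396 m): east 1396 sin 105° = 1348.43, north 1396 cos 105° = -361.31
Net displacement: -1526.26 east, -817.41 north. Direction back to start is (1526.26, 817.41): bearing = atan2(1526.26, 817.41) mod 360° = 61.83° ≈ 062°.

062°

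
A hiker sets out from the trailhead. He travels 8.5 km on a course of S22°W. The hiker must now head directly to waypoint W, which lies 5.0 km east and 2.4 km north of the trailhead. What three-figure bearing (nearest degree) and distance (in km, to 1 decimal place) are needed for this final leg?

039°, 13.1 km

Leg 1 (S22°W, 8.5 km): east 8.5 sin 202° = -3.18, north 8.5 cos 202° = -7.88
Current position: (-3.18, -7.88). Target: (5.0, 2.4). Remaining: Δeast = 8.18, Δnorth = 10.28.
Bearing = atan2(8.18, 10.28) mod 360° = 38.52°; distance = √((8.18)² + (10.28)²) = 13.141 km.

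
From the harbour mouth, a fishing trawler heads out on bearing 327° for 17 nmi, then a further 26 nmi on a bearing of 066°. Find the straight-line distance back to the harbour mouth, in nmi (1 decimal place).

Leg 1 (327°, 17 nmi): east 17 sin 327° = -9.26, north 17 cos 327° = 14.26
Leg 2 (066°, 26 nmi): east 26 sin 66° = 23.75, north 26 cos 66° = 10.58
Net: 14.49 east, 24.83 north. Distance = √((14.49)² + (24.83)²) = 28.753 nmi.

28.8 nmi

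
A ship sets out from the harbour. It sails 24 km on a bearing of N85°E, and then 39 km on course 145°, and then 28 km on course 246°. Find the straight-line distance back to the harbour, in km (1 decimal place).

Leg 1 (N85°E, 24 km): east 24 sin 85° = 23.91, north 24 cos 85° = 2.09
Leg 2 (145°, 39 km): east 39 sin 145° = 22.37, north 39 cos 145° = -31.95
Leg 3 (246°, 28 km): east 28 sin 246° = -25.58, north 28 cos 246° = -11.39
Net: 20.70 east, -41.24 north. Distance = √((20.70)² + (-41.24)²) = 46.146 km.

46.1 km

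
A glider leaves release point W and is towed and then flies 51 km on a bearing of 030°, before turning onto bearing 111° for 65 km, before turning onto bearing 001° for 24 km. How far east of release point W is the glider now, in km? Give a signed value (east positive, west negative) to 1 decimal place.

Leg 1 (030°, 51 km): east 51 sin 30° = 25.50, north 51 cos 30° = 44.17
Leg 2 (111°, 65 km): east 65 sin 111° = 60.68, north 65 cos 111° = -23.29
Leg 3 (001°, 24 km): east 24 sin 1° = 0.42, north 24 cos 1° = 24.00
Net east component: 86.60 km.

86.6 km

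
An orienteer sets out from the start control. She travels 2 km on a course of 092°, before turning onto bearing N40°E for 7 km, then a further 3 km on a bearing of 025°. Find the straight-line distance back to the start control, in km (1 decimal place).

11.2 km

Leg 1 (092°, 2 km): east 2 sin 92° = 2.00, north 2 cos 92° = -0.07
Leg 2 (N40°E, 7 km): east 7 sin 40° = 4.50, north 7 cos 40° = 5.36
Leg 3 (025°, 3 km): east 3 sin 25° = 1.27, north 3 cos 25° = 2.72
Net: 7.77 east, 8.01 north. Distance = √((7.77)² + (8.01)²) = 11.158 km.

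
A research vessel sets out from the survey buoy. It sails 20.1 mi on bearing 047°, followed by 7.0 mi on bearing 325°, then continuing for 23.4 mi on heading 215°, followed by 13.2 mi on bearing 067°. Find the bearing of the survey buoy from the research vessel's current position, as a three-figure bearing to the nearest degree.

Leg 1 (047°, 20.1 mi): east 20.1 sin 47° = 14.70, north 20.1 cos 47° = 13.71
Leg 2 (325°, 7.0 mi): east 7.0 sin 325° = -4.02, north 7.0 cos 325° = 5.73
Leg 3 (215°, 23.4 mi): east 23.4 sin 215° = -13.42, north 23.4 cos 215° = -19.17
Leg 4 (067°, 13.2 mi): east 13.2 sin 67° = 12.15, north 13.2 cos 67° = 5.16
Net displacement: 9.41 east, 5.43 north. Direction back to start is (-9.41, -5.43): bearing = atan2(-9.41, -5.43) mod 360° = 240.02° ≈ 240°.

240°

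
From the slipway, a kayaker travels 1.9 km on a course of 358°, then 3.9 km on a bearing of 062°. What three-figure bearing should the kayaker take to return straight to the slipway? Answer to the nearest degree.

222°

Leg 1 (358°, 1.9 km): east 1.9 sin 358° = -0.07, north 1.9 cos 358° = 1.90
Leg 2 (062°, 3.9 km): east 3.9 sin 62° = 3.44, north 3.9 cos 62° = 1.83
Net displacement: 3.38 east, 3.73 north. Direction back to start is (-3.38, -3.73): bearing = atan2(-3.38, -3.73) mod 360° = 222.16° ≈ 222°.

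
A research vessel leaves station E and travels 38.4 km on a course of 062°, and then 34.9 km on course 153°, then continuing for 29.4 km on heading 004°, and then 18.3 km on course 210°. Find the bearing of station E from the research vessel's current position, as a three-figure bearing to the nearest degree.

269°

Leg 1 (062°, 38.4 km): east 38.4 sin 62° = 33.91, north 38.4 cos 62° = 18.03
Leg 2 (153°, 34.9 km): east 34.9 sin 153° = 15.84, north 34.9 cos 153° = -31.10
Leg 3 (004°, 29.4 km): east 29.4 sin 4° = 2.05, north 29.4 cos 4° = 29.33
Leg 4 (210°, 18.3 km): east 18.3 sin 210° = -9.15, north 18.3 cos 210° = -15.85
Net displacement: 42.65 east, 0.41 north. Direction back to start is (-42.65, -0.41): bearing = atan2(-42.65, -0.41) mod 360° = 269.45° ≈ 269°.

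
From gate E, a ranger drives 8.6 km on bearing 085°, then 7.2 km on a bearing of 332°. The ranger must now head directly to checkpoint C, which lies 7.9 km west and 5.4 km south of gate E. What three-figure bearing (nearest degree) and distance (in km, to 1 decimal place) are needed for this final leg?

226°, 18.1 km

Leg 1 (085°, 8.6 km): east 8.6 sin 85° = 8.57, north 8.6 cos 85° = 0.75
Leg 2 (332°, 7.2 km): east 7.2 sin 332° = -3.38, north 7.2 cos 332° = 6.36
Current position: (5.19, 7.11). Target: (-7.9, -5.4). Remaining: Δeast = -13.09, Δnorth = -12.51.
Bearing = atan2(-13.09, -12.51) mod 360° = 226.30°; distance = √((-13.09)² + (-12.51)²) = 18.102 km.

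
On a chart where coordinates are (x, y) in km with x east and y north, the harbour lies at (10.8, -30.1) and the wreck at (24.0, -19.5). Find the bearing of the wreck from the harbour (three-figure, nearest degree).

051°

Δeast = 24.0 − 10.8 = 13.20; Δnorth = -19.5 − -30.1 = 10.60.
Bearing = atan2(Δeast, Δnorth) mod 360° = 51.23° ≈ 051°.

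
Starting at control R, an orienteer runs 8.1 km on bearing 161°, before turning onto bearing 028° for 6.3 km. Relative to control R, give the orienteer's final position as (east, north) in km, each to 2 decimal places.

(5.59, -2.10)

Leg 1 (161°, 8.1 km): east 8.1 sin 161° = 2.64, north 8.1 cos 161° = -7.66
Leg 2 (028°, 6.3 km): east 6.3 sin 28° = 2.96, north 6.3 cos 28° = 5.56
Summing: 5.59 km east, -2.10 km north → (5.59, -2.10).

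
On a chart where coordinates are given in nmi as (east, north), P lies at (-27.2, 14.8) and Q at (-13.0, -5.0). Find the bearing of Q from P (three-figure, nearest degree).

144°

Δeast = -13.0 − -27.2 = 14.20; Δnorth = -5.0 − 14.8 = -19.80.
Bearing = atan2(Δeast, Δnorth) mod 360° = 144.35° ≈ 144°.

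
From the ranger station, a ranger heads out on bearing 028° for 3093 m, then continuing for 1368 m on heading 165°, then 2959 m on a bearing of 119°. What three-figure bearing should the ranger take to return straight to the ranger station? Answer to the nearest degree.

Leg 1 (028°, 3093 m): east 3093 sin 28° = 1452.08, north 3093 cos 28° = 2730.96
Leg 2 (165°, 1368 m): east 1368 sin 165° = 354.06, north 1368 cos 165° = -1321.39
Leg 3 (119°, 2959 m): east 2959 sin 119° = 2588.00, north 2959 cos 119° = -1434.55
Net displacement: 4394.14 east, -24.98 north. Direction back to start is (-4394.14, 24.98): bearing = atan2(-4394.14, 24.98) mod 360° = 270.33° ≈ 270°.

270°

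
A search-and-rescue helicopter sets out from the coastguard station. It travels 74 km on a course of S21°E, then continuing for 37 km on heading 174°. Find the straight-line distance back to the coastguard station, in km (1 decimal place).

Leg 1 (S21°E, 74 km): east 74 sin 159° = 26.52, north 74 cos 159° = -69.08
Leg 2 (174°, 37 km): east 37 sin 174° = 3.87, north 37 cos 174° = -36.80
Net: 30.39 east, -105.88 north. Distance = √((30.39)² + (-105.88)²) = 110.156 km.

110.2 km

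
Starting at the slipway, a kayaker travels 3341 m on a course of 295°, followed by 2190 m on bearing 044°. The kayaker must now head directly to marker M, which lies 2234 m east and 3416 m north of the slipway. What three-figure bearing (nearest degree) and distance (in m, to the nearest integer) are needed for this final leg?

083°, 3765 m

Leg 1 (295°, 3341 m): east 3341 sin 295° = -3027.97, north 3341 cos 295° = 1411.97
Leg 2 (044°, 2190 m): east 2190 sin 44° = 1521.30, north 2190 cos 44° = 1575.35
Current position: (-1506.67, 2987.32). Target: (2234, 3416). Remaining: Δeast = 3740.67, Δnorth = 428.68.
Bearing = atan2(3740.67, 428.68) mod 360° = 83.46°; distance = √((3740.67)² + (428.68)²) = 3765.155 m.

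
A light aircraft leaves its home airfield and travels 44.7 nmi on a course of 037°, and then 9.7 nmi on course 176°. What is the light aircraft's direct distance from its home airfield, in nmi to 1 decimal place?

37.9 nmi

Leg 1 (037°, 44.7 nmi): east 44.7 sin 37° = 26.90, north 44.7 cos 37° = 35.70
Leg 2 (176°, 9.7 nmi): east 9.7 sin 176° = 0.68, north 9.7 cos 176° = -9.68
Net: 27.58 east, 26.02 north. Distance = √((27.58)² + (26.02)²) = 37.917 nmi.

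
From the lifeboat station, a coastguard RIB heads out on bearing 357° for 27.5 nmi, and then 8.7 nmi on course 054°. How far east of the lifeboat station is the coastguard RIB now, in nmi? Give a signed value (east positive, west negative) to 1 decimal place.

5.6 nmi

Leg 1 (357°, 27.5 nmi): east 27.5 sin 357° = -1.44, north 27.5 cos 357° = 27.46
Leg 2 (054°, 8.7 nmi): east 8.7 sin 54° = 7.04, north 8.7 cos 54° = 5.11
Net east component: 5.60 nmi.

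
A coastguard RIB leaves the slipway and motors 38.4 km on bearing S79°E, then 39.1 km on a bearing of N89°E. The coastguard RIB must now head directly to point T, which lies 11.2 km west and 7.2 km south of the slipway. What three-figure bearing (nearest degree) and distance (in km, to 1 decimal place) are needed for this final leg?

Leg 1 (S79°E, 38.4 km): east 38.4 sin 101° = 37.69, north 38.4 cos 101° = -7.33
Leg 2 (N89°E, 39.1 km): east 39.1 sin 89° = 39.09, north 39.1 cos 89° = 0.68
Current position: (76.79, -6.64). Target: (-11.2, -7.2). Remaining: Δeast = -87.99, Δnorth = -0.56.
Bearing = atan2(-87.99, -0.56) mod 360° = 269.64°; distance = √((-87.99)² + (-0.56)²) = 87.990 km.

270°, 88.0 km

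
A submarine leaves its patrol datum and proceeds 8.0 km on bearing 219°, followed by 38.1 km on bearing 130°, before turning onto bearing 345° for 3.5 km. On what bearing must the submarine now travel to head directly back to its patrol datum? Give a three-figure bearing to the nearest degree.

Leg 1 (219°, 8.0 km): east 8.0 sin 219° = -5.03, north 8.0 cos 219° = -6.22
Leg 2 (130°, 38.1 km): east 38.1 sin 130° = 29.19, north 38.1 cos 130° = -24.49
Leg 3 (345°, 3.5 km): east 3.5 sin 345° = -0.91, north 3.5 cos 345° = 3.38
Net displacement: 23.25 east, -27.33 north. Direction back to start is (-23.25, 27.33): bearing = atan2(-23.25, 27.33) mod 360° = 319.61° ≈ 320°.

320°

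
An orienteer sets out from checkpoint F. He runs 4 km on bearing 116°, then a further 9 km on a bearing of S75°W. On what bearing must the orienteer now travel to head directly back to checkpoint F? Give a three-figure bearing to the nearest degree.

Leg 1 (116°, 4 km): east 4 sin 116° = 3.60, north 4 cos 116° = -1.75
Leg 2 (S75°W, 9 km): east 9 sin 255° = -8.69, north 9 cos 255° = -2.33
Net displacement: -5.10 east, -4.08 north. Direction back to start is (5.10, 4.08): bearing = atan2(5.10, 4.08) mod 360° = 51.31° ≈ 051°.

051°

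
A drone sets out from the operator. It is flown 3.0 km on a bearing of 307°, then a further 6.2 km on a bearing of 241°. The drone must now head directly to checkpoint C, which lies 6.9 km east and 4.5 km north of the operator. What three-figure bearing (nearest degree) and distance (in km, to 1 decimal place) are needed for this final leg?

Leg 1 (307°, 3.0 km): east 3.0 sin 307° = -2.40, north 3.0 cos 307° = 1.81
Leg 2 (241°, 6.2 km): east 6.2 sin 241° = -5.42, north 6.2 cos 241° = -3.01
Current position: (-7.82, -1.20). Target: (6.9, 4.5). Remaining: Δeast = 14.72, Δnorth = 5.70.
Bearing = atan2(14.72, 5.70) mod 360° = 68.83°; distance = √((14.72)² + (5.70)²) = 15.784 km.

069°, 15.8 km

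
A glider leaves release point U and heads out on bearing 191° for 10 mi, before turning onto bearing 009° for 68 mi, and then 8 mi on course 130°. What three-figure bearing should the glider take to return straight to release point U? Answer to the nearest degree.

Leg 1 (191°, 10 mi): east 10 sin 191° = -1.91, north 10 cos 191° = -9.82
Leg 2 (009°, 68 mi): east 68 sin 9° = 10.64, north 68 cos 9° = 67.16
Leg 3 (130°, 8 mi): east 8 sin 130° = 6.13, north 8 cos 130° = -5.14
Net displacement: 14.86 east, 52.20 north. Direction back to start is (-14.86, -52.20): bearing = atan2(-14.86, -52.20) mod 360° = 195.89° ≈ 196°.

196°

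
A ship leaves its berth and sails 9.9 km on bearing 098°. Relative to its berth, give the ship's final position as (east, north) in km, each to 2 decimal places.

(9.80, -1.38)

Leg 1 (098°, 9.9 km): east 9.9 sin 98° = 9.80, north 9.9 cos 98° = -1.38
Summing: 9.80 km east, -1.38 km north → (9.80, -1.38).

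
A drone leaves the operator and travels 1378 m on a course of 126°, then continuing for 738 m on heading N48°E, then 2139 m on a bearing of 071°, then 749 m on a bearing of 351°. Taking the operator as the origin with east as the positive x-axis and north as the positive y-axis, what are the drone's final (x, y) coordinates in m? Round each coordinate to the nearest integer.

Leg 1 (126°, 1378 m): east 1378 sin 126° = 1114.83, north 1378 cos 126° = -809.97
Leg 2 (N48°E, 738 m): east 738 sin 48° = 548.44, north 738 cos 48° = 493.82
Leg 3 (071°, 2139 m): east 2139 sin 71° = 2022.46, north 2139 cos 71° = 696.39
Leg 4 (351°, 749 m): east 749 sin 351° = -117.17, north 749 cos 351° = 739.78
Summing: 3568.56 m east, 1120.02 m north → (3569, 1120).

(3569, 1120)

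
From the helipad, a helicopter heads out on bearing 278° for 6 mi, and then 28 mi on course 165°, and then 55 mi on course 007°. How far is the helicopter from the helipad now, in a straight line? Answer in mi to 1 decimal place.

Leg 1 (278°, 6 mi): east 6 sin 278° = -5.94, north 6 cos 278° = 0.84
Leg 2 (165°, 28 mi): east 28 sin 165° = 7.25, north 28 cos 165° = -27.05
Leg 3 (007°, 55 mi): east 55 sin 7° = 6.70, north 55 cos 7° = 54.59
Net: 8.01 east, 28.38 north. Distance = √((8.01)² + (28.38)²) = 29.487 mi.

29.5 mi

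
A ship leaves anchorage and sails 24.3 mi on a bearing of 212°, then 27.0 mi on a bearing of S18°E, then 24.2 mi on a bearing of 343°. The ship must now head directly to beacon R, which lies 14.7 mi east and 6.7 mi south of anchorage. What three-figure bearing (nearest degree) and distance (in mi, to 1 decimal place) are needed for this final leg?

Leg 1 (212°, 24.3 mi): east 24.3 sin 212° = -12.88, north 24.3 cos 212° = -20.61
Leg 2 (S18°E, 27.0 mi): east 27.0 sin 162° = 8.34, north 27.0 cos 162° = -25.68
Leg 3 (343°, 24.2 mi): east 24.2 sin 343° = -7.08, north 24.2 cos 343° = 23.14
Current position: (-11.61, -23.14). Target: (14.7, -6.7). Remaining: Δeast = 26.31, Δnorth = 16.44.
Bearing = atan2(26.31, 16.44) mod 360° = 57.99°; distance = √((26.31)² + (16.44)²) = 31.025 mi.

058°, 31.0 mi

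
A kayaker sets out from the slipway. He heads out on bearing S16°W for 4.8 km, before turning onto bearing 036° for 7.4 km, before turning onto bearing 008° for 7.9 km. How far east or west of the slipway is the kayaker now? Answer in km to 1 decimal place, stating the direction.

Leg 1 (S16°W, 4.8 km): east 4.8 sin 196° = -1.32, north 4.8 cos 196° = -4.61
Leg 2 (036°, 7.4 km): east 7.4 sin 36° = 4.35, north 7.4 cos 36° = 5.99
Leg 3 (008°, 7.9 km): east 7.9 sin 8° = 1.10, north 7.9 cos 8° = 7.82
Net east component: 4.13 km.

4.1 km east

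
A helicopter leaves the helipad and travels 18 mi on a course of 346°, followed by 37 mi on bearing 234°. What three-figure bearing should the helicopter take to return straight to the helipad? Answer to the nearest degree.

083°

Leg 1 (346°, 18 mi): east 18 sin 346° = -4.35, north 18 cos 346° = 17.47
Leg 2 (234°, 37 mi): east 37 sin 234° = -29.93, north 37 cos 234° = -21.75
Net displacement: -34.29 east, -4.28 north. Direction back to start is (34.29, 4.28): bearing = atan2(34.29, 4.28) mod 360° = 82.88° ≈ 083°.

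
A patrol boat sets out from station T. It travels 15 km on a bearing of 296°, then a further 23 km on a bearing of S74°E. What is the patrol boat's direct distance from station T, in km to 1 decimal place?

8.6 km

Leg 1 (296°, 15 km): east 15 sin 296° = -13.48, north 15 cos 296° = 6.58
Leg 2 (S74°E, 23 km): east 23 sin 106° = 22.11, north 23 cos 106° = -6.34
Net: 8.63 east, 0.24 north. Distance = √((8.63)² + (0.24)²) = 8.630 km.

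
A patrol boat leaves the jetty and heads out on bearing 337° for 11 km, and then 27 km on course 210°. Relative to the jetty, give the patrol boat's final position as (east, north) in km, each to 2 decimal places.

(-17.80, -13.26)

Leg 1 (337°, 11 km): east 11 sin 337° = -4.30, north 11 cos 337° = 10.13
Leg 2 (210°, 27 km): east 27 sin 210° = -13.50, north 27 cos 210° = -23.38
Summing: -17.80 km east, -13.26 km north → (-17.80, -13.26).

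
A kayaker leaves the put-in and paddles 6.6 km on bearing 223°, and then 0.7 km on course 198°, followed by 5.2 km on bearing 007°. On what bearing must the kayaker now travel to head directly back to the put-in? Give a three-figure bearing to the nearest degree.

085°

Leg 1 (223°, 6.6 km): east 6.6 sin 223° = -4.50, north 6.6 cos 223° = -4.83
Leg 2 (198°, 0.7 km): east 0.7 sin 198° = -0.22, north 0.7 cos 198° = -0.67
Leg 3 (007°, 5.2 km): east 5.2 sin 7° = 0.63, north 5.2 cos 7° = 5.16
Net displacement: -4.08 east, -0.33 north. Direction back to start is (4.08, 0.33): bearing = atan2(4.08, 0.33) mod 360° = 85.36° ≈ 085°.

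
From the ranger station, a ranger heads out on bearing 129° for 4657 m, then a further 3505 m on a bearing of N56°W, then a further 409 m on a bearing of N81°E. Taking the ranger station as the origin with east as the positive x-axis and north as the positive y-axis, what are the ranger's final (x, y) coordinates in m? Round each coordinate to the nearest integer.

Leg 1 (129°, 4657 m): east 4657 sin 129° = 3619.17, north 4657 cos 129° = -2930.75
Leg 2 (N56°W, 3505 m): east 3505 sin 304° = -2905.78, north 3505 cos 304° = 1959.97
Leg 3 (N81°E, 409 m): east 409 sin 81° = 403.96, north 409 cos 81° = 63.98
Summing: 1117.36 m east, -906.79 m north → (1117, -907).

(1117, -907)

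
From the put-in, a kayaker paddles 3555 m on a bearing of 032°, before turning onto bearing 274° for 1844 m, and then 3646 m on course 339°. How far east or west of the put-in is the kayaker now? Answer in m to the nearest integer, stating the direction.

1262 m west

Leg 1 (032°, 3555 m): east 3555 sin 32° = 1883.86, north 3555 cos 32° = 3014.81
Leg 2 (274°, 1844 m): east 1844 sin 274° = -1839.51, north 1844 cos 274° = 128.63
Leg 3 (339°, 3646 m): east 3646 sin 339° = -1306.61, north 3646 cos 339° = 3403.83
Net east component: -1262.25 m.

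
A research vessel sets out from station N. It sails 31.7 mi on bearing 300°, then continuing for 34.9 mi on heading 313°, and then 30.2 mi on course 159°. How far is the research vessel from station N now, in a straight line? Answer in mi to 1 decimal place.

Leg 1 (300°, 31.7 mi): east 31.7 sin 300° = -27.45, north 31.7 cos 300° = 15.85
Leg 2 (313°, 34.9 mi): east 34.9 sin 313° = -25.52, north 34.9 cos 313° = 23.80
Leg 3 (159°, 30.2 mi): east 30.2 sin 159° = 10.82, north 30.2 cos 159° = -28.19
Net: -42.15 east, 11.46 north. Distance = √((-42.15)² + (11.46)²) = 43.684 mi.

43.7 mi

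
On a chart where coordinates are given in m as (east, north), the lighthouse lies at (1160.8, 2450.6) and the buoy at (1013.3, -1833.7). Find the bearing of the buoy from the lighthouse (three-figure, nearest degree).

Δeast = 1013.3 − 1160.8 = -147.50; Δnorth = -1833.7 − 2450.6 = -4284.30.
Bearing = atan2(Δeast, Δnorth) mod 360° = 181.97° ≈ 182°.

182°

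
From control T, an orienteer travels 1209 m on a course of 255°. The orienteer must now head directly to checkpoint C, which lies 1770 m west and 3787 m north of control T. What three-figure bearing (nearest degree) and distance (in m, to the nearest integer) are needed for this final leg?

Leg 1 (255°, 1209 m): east 1209 sin 255° = -1167.80, north 1209 cos 255° = -312.91
Current position: (-1167.80, -312.91). Target: (-1770, 3787). Remaining: Δeast = -602.20, Δnorth = 4099.91.
Bearing = atan2(-602.20, 4099.91) mod 360° = 351.64°; distance = √((-602.20)² + (4099.91)²) = 4143.902 m.

352°, 4144 m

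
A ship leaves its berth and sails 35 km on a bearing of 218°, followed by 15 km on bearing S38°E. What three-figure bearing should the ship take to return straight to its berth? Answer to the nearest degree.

Leg 1 (218°, 35 km): east 35 sin 218° = -21.55, north 35 cos 218° = -27.58
Leg 2 (S38°E, 15 km): east 15 sin 142° = 9.23, north 15 cos 142° = -11.82
Net displacement: -12.31 east, -39.40 north. Direction back to start is (12.31, 39.40): bearing = atan2(12.31, 39.40) mod 360° = 17.35° ≈ 017°.

017°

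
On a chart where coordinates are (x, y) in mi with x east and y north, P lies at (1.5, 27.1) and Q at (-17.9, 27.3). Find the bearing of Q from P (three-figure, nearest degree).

Δeast = -17.9 − 1.5 = -19.40; Δnorth = 27.3 − 27.1 = 0.20.
Bearing = atan2(Δeast, Δnorth) mod 360° = 270.59° ≈ 271°.

271°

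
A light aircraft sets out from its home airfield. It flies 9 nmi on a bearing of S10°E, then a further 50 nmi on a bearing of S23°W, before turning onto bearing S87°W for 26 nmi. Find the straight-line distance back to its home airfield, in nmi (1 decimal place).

Leg 1 (S10°E, 9 nmi): east 9 sin 170° = 1.56, north 9 cos 170° = -8.86
Leg 2 (S23°W, 50 nmi): east 50 sin 203° = -19.54, north 50 cos 203° = -46.03
Leg 3 (S87°W, 26 nmi): east 26 sin 267° = -25.96, north 26 cos 267° = -1.36
Net: -43.94 east, -56.25 north. Distance = √((-43.94)² + (-56.25)²) = 71.376 nmi.

71.4 nmi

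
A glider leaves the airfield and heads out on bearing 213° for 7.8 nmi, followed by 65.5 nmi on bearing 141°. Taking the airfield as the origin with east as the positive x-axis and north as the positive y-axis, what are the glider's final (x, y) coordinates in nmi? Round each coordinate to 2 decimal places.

Leg 1 (213°, 7.8 nmi): east 7.8 sin 213° = -4.25, north 7.8 cos 213° = -6.54
Leg 2 (141°, 65.5 nmi): east 65.5 sin 141° = 41.22, north 65.5 cos 141° = -50.90
Summing: 36.97 nmi east, -57.44 nmi north → (36.97, -57.44).

(36.97, -57.44)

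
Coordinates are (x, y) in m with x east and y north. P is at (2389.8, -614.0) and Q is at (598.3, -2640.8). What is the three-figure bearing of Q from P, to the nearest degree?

221°

Δeast = 598.3 − 2389.8 = -1791.50; Δnorth = -2640.8 − -614.0 = -2026.80.
Bearing = atan2(Δeast, Δnorth) mod 360° = 221.47° ≈ 221°.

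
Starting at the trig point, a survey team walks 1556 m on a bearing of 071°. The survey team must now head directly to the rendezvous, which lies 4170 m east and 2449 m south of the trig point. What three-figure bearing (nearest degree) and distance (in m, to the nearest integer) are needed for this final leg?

Leg 1 (071°, 1556 m): east 1556 sin 71° = 1471.23, north 1556 cos 71° = 506.58
Current position: (1471.23, 506.58). Target: (4170, -2449). Remaining: Δeast = 2698.77, Δnorth = -2955.58.
Bearing = atan2(2698.77, -2955.58) mod 360° = 137.60°; distance = √((2698.77)² + (-2955.58)²) = 4002.356 m.

138°, 4002 m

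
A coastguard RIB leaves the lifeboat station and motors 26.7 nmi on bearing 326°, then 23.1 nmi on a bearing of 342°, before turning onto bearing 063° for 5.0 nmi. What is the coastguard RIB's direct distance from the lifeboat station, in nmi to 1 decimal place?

49.6 nmi

Leg 1 (326°, 26.7 nmi): east 26.7 sin 326° = -14.93, north 26.7 cos 326° = 22.14
Leg 2 (342°, 23.1 nmi): east 23.1 sin 342° = -7.14, north 23.1 cos 342° = 21.97
Leg 3 (063°, 5.0 nmi): east 5.0 sin 63° = 4.46, north 5.0 cos 63° = 2.27
Net: -17.61 east, 46.37 north. Distance = √((-17.61)² + (46.37)²) = 49.607 nmi.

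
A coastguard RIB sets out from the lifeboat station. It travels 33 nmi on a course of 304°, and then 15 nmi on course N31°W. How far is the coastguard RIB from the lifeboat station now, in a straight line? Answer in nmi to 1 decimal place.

47.0 nmi

Leg 1 (304°, 33 nmi): east 33 sin 304° = -27.36, north 33 cos 304° = 18.45
Leg 2 (N31°W, 15 nmi): east 15 sin 329° = -7.73, north 15 cos 329° = 12.86
Net: -35.08 east, 31.31 north. Distance = √((-35.08)² + (31.31)²) = 47.024 nmi.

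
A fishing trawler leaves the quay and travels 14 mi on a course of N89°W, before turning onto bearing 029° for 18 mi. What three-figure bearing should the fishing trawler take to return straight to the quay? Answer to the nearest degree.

162°

Leg 1 (N89°W, 14 mi): east 14 sin 271° = -14.00, north 14 cos 271° = 0.24
Leg 2 (029°, 18 mi): east 18 sin 29° = 8.73, north 18 cos 29° = 15.74
Net displacement: -5.27 east, 15.99 north. Direction back to start is (5.27, -15.99): bearing = atan2(5.27, -15.99) mod 360° = 161.75° ≈ 162°.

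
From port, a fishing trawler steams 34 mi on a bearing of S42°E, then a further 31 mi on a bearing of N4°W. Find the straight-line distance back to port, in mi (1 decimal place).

Leg 1 (S42°E, 34 mi): east 34 sin 138° = 22.75, north 34 cos 138° = -25.27
Leg 2 (N4°W, 31 mi): east 31 sin 356° = -2.16, north 31 cos 356° = 30.92
Net: 20.59 east, 5.66 north. Distance = √((20.59)² + (5.66)²) = 21.351 mi.

21.4 mi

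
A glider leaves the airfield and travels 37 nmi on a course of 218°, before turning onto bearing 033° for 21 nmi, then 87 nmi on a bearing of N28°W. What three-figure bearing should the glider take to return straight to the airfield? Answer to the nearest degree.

141°

Leg 1 (218°, 37 nmi): east 37 sin 218° = -22.78, north 37 cos 218° = -29.16
Leg 2 (033°, 21 nmi): east 21 sin 33° = 11.44, north 21 cos 33° = 17.61
Leg 3 (N28°W, 87 nmi): east 87 sin 332° = -40.84, north 87 cos 332° = 76.82
Net displacement: -52.19 east, 65.27 north. Direction back to start is (52.19, -65.27): bearing = atan2(52.19, -65.27) mod 360° = 141.36° ≈ 141°.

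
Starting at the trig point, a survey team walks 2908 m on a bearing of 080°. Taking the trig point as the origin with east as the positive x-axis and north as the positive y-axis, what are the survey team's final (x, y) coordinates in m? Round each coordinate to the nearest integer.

Leg 1 (080°, 2908 m): east 2908 sin 80° = 2863.82, north 2908 cos 80° = 504.97
Summing: 2863.82 m east, 504.97 m north → (2864, 505).

(2864, 505)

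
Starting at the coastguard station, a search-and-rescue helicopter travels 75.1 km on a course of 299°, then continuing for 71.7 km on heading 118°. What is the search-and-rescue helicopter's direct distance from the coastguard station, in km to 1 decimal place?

3.6 km

Leg 1 (299°, 75.1 km): east 75.1 sin 299° = -65.68, north 75.1 cos 299° = 36.41
Leg 2 (118°, 71.7 km): east 71.7 sin 118° = 63.31, north 71.7 cos 118° = -33.66
Net: -2.38 east, 2.75 north. Distance = √((-2.38)² + (2.75)²) = 3.633 km.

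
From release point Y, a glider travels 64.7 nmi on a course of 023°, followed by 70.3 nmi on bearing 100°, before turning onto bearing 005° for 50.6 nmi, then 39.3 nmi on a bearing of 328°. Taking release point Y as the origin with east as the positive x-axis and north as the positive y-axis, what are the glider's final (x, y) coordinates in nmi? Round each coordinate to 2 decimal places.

(78.10, 131.08)

Leg 1 (023°, 64.7 nmi): east 64.7 sin 23° = 25.28, north 64.7 cos 23° = 59.56
Leg 2 (100°, 70.3 nmi): east 70.3 sin 100° = 69.23, north 70.3 cos 100° = -12.21
Leg 3 (005°, 50.6 nmi): east 50.6 sin 5° = 4.41, north 50.6 cos 5° = 50.41
Leg 4 (328°, 39.3 nmi): east 39.3 sin 328° = -20.83, north 39.3 cos 328° = 33.33
Summing: 78.10 nmi east, 131.08 nmi north → (78.10, 131.08).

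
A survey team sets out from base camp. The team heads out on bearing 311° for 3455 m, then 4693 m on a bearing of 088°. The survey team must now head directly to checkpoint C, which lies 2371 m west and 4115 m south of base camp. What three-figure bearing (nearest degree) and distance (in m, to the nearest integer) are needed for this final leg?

214°, 7917 m

Leg 1 (311°, 3455 m): east 3455 sin 311° = -2607.52, north 3455 cos 311° = 2266.68
Leg 2 (088°, 4693 m): east 4693 sin 88° = 4690.14, north 4693 cos 88° = 163.78
Current position: (2082.62, 2430.47). Target: (-2371, -4115). Remaining: Δeast = -4453.62, Δnorth = -6545.47.
Bearing = atan2(-4453.62, -6545.47) mod 360° = 214.23°; distance = √((-4453.62)² + (-6545.47)²) = 7916.936 m.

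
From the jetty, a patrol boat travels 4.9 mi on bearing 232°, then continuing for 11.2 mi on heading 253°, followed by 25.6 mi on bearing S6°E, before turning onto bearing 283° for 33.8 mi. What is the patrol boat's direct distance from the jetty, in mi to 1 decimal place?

Leg 1 (232°, 4.9 mi): east 4.9 sin 232° = -3.86, north 4.9 cos 232° = -3.02
Leg 2 (253°, 11.2 mi): east 11.2 sin 253° = -10.71, north 11.2 cos 253° = -3.27
Leg 3 (S6°E, 25.6 mi): east 25.6 sin 174° = 2.68, north 25.6 cos 174° = -25.46
Leg 4 (283°, 33.8 mi): east 33.8 sin 283° = -32.93, north 33.8 cos 283° = 7.60
Net: -44.83 east, -24.15 north. Distance = √((-44.83)² + (-24.15)²) = 50.920 mi.

50.9 mi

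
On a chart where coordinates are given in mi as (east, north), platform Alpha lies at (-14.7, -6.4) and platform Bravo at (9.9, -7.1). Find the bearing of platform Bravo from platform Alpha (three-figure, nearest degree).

Δeast = 9.9 − -14.7 = 24.60; Δnorth = -7.1 − -6.4 = -0.70.
Bearing = atan2(Δeast, Δnorth) mod 360° = 91.63° ≈ 092°.

092°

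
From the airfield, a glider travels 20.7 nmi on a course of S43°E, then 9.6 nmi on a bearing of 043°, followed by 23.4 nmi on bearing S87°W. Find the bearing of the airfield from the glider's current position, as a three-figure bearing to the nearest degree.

Leg 1 (S43°E, 20.7 nmi): east 20.7 sin 137° = 14.12, north 20.7 cos 137° = -15.14
Leg 2 (043°, 9.6 nmi): east 9.6 sin 43° = 6.55, north 9.6 cos 43° = 7.02
Leg 3 (S87°W, 23.4 nmi): east 23.4 sin 267° = -23.37, north 23.4 cos 267° = -1.22
Net displacement: -2.70 east, -9.34 north. Direction back to start is (2.70, 9.34): bearing = atan2(2.70, 9.34) mod 360° = 16.14° ≈ 016°.

016°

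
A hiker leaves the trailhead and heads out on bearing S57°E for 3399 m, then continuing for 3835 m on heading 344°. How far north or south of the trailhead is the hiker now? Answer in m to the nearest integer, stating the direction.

Leg 1 (S57°E, 3399 m): east 3399 sin 123° = 2850.64, north 3399 cos 123° = -1851.23
Leg 2 (344°, 3835 m): east 3835 sin 344° = -1057.07, north 3835 cos 344° = 3686.44
Net north component: 1835.21 m.

1835 m north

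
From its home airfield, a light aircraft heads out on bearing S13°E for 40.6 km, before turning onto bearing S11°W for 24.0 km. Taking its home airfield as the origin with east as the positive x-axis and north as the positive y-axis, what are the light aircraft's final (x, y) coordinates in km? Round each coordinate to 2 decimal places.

Leg 1 (S13°E, 40.6 km): east 40.6 sin 167° = 9.13, north 40.6 cos 167° = -39.56
Leg 2 (S11°W, 24.0 km): east 24.0 sin 191° = -4.58, north 24.0 cos 191° = -23.56
Summing: 4.55 km east, -63.12 km north → (4.55, -63.12).

(4.55, -63.12)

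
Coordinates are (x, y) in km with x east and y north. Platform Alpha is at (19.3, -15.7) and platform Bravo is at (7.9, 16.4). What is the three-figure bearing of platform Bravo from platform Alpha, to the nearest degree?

Δeast = 7.9 − 19.3 = -11.40; Δnorth = 16.4 − -15.7 = 32.10.
Bearing = atan2(Δeast, Δnorth) mod 360° = 340.45° ≈ 340°.

340°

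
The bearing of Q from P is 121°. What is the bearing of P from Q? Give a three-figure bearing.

301°

Back-bearing = 121° + 180° = 301°.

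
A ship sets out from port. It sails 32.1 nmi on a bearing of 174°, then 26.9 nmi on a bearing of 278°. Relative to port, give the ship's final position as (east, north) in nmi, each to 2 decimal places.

Leg 1 (174°, 32.1 nmi): east 32.1 sin 174° = 3.36, north 32.1 cos 174° = -31.92
Leg 2 (278°, 26.9 nmi): east 26.9 sin 278° = -26.64, north 26.9 cos 278° = 3.74
Summing: -23.28 nmi east, -28.18 nmi north → (-23.28, -28.18).

(-23.28, -28.18)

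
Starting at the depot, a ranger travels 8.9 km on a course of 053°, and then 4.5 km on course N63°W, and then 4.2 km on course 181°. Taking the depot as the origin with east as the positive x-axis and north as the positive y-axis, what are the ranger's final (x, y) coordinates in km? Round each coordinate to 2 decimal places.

(3.03, 3.20)

Leg 1 (053°, 8.9 km): east 8.9 sin 53° = 7.11, north 8.9 cos 53° = 5.36
Leg 2 (N63°W, 4.5 km): east 4.5 sin 297° = -4.01, north 4.5 cos 297° = 2.04
Leg 3 (181°, 4.2 km): east 4.2 sin 181° = -0.07, north 4.2 cos 181° = -4.20
Summing: 3.03 km east, 3.20 km north → (3.03, 3.20).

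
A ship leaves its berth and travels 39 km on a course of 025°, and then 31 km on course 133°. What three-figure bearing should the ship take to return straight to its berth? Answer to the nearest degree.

250°

Leg 1 (025°, 39 km): east 39 sin 25° = 16.48, north 39 cos 25° = 35.35
Leg 2 (133°, 31 km): east 31 sin 133° = 22.67, north 31 cos 133° = -21.14
Net displacement: 39.15 east, 14.20 north. Direction back to start is (-39.15, -14.20): bearing = atan2(-39.15, -14.20) mod 360° = 250.06° ≈ 250°.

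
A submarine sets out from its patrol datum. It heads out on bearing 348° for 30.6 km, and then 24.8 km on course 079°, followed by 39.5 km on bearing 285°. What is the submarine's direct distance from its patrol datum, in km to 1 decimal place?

Leg 1 (348°, 30.6 km): east 30.6 sin 348° = -6.36, north 30.6 cos 348° = 29.93
Leg 2 (079°, 24.8 km): east 24.8 sin 79° = 24.34, north 24.8 cos 79° = 4.73
Leg 3 (285°, 39.5 km): east 39.5 sin 285° = -38.15, north 39.5 cos 285° = 10.22
Net: -20.17 east, 44.89 north. Distance = √((-20.17)² + (44.89)²) = 49.211 km.

49.2 km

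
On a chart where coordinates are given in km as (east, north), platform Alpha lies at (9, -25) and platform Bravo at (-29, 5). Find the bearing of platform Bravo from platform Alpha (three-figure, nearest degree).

308°

Δeast = -29 − 9 = -38.00; Δnorth = 5 − -25 = 30.00.
Bearing = atan2(Δeast, Δnorth) mod 360° = 308.29° ≈ 308°.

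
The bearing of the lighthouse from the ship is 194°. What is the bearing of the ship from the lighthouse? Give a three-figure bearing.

Back-bearing = 194° − 180° = 014°.

014°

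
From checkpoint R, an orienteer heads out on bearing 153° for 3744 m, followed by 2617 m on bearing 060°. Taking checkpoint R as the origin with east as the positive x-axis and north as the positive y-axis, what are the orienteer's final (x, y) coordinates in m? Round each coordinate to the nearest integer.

(3966, -2027)

Leg 1 (153°, 3744 m): east 3744 sin 153° = 1699.74, north 3744 cos 153° = -3335.93
Leg 2 (060°, 2617 m): east 2617 sin 60° = 2266.39, north 2617 cos 60° = 1308.50
Summing: 3966.13 m east, -2027.43 m north → (3966, -2027).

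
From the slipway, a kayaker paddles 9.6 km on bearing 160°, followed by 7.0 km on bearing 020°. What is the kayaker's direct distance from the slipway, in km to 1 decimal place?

Leg 1 (160°, 9.6 km): east 9.6 sin 160° = 3.28, north 9.6 cos 160° = -9.02
Leg 2 (020°, 7.0 km): east 7.0 sin 20° = 2.39, north 7.0 cos 20° = 6.58
Net: 5.68 east, -2.44 north. Distance = √((5.68)² + (-2.44)²) = 6.181 km.

6.2 km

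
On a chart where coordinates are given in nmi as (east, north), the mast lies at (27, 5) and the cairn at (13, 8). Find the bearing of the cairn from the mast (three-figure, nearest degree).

282°

Δeast = 13 − 27 = -14.00; Δnorth = 8 − 5 = 3.00.
Bearing = atan2(Δeast, Δnorth) mod 360° = 282.09° ≈ 282°.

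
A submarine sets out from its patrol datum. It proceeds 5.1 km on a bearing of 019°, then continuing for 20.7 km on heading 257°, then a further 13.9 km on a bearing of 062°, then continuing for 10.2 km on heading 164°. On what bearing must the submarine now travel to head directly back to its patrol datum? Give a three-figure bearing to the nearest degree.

Leg 1 (019°, 5.1 km): east 5.1 sin 19° = 1.66, north 5.1 cos 19° = 4.82
Leg 2 (257°, 20.7 km): east 20.7 sin 257° = -20.17, north 20.7 cos 257° = -4.66
Leg 3 (062°, 13.9 km): east 13.9 sin 62° = 12.27, north 13.9 cos 62° = 6.53
Leg 4 (164°, 10.2 km): east 10.2 sin 164° = 2.81, north 10.2 cos 164° = -9.80
Net displacement: -3.42 east, -3.11 north. Direction back to start is (3.42, 3.11): bearing = atan2(3.42, 3.11) mod 360° = 47.72° ≈ 048°.

048°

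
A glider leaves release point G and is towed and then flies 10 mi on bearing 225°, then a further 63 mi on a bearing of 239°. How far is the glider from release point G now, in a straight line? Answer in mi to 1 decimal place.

72.7 mi

Leg 1 (225°, 10 mi): east 10 sin 225° = -7.07, north 10 cos 225° = -7.07
Leg 2 (239°, 63 mi): east 63 sin 239° = -54.00, north 63 cos 239° = -32.45
Net: -61.07 east, -39.52 north. Distance = √((-61.07)² + (-39.52)²) = 72.743 mi.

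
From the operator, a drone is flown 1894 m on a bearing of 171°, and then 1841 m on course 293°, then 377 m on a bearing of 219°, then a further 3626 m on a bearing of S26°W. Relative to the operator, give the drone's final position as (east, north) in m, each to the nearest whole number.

(-3225, -4703)

Leg 1 (171°, 1894 m): east 1894 sin 171° = 296.29, north 1894 cos 171° = -1870.68
Leg 2 (293°, 1841 m): east 1841 sin 293° = -1694.65, north 1841 cos 293° = 719.34
Leg 3 (219°, 377 m): east 377 sin 219° = -237.25, north 377 cos 219° = -292.98
Leg 4 (S26°W, 3626 m): east 3626 sin 206° = -1589.53, north 3626 cos 206° = -3259.03
Summing: -3225.15 m east, -4703.36 m north → (-3225, -4703).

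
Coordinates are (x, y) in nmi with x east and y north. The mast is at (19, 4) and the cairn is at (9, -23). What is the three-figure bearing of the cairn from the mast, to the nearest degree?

200°

Δeast = 9 − 19 = -10.00; Δnorth = -23 − 4 = -27.00.
Bearing = atan2(Δeast, Δnorth) mod 360° = 200.32° ≈ 200°.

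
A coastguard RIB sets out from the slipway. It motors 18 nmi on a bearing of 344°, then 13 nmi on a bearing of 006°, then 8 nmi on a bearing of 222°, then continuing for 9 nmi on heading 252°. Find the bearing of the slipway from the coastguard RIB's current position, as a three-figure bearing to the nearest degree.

Leg 1 (344°, 18 nmi): east 18 sin 344° = -4.96, north 18 cos 344° = 17.30
Leg 2 (006°, 13 nmi): east 13 sin 6° = 1.36, north 13 cos 6° = 12.93
Leg 3 (222°, 8 nmi): east 8 sin 222° = -5.35, north 8 cos 222° = -5.95
Leg 4 (252°, 9 nmi): east 9 sin 252° = -8.56, north 9 cos 252° = -2.78
Net displacement: -17.52 east, 21.51 north. Direction back to start is (17.52, -21.51): bearing = atan2(17.52, -21.51) mod 360° = 140.84° ≈ 141°.

141°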